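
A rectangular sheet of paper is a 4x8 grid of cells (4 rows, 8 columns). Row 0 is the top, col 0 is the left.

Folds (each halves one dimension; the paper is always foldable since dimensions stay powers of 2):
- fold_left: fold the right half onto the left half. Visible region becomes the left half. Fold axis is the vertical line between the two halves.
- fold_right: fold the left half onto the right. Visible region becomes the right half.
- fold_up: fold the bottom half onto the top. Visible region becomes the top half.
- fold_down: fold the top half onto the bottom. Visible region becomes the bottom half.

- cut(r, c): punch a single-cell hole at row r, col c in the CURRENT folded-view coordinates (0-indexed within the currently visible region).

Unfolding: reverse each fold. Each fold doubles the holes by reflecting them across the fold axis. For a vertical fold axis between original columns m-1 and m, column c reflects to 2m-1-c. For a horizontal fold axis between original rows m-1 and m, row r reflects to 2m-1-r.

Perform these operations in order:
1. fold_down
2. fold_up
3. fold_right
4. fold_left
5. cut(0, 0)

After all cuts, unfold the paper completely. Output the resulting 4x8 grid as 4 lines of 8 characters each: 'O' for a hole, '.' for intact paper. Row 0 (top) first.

Op 1 fold_down: fold axis h@2; visible region now rows[2,4) x cols[0,8) = 2x8
Op 2 fold_up: fold axis h@3; visible region now rows[2,3) x cols[0,8) = 1x8
Op 3 fold_right: fold axis v@4; visible region now rows[2,3) x cols[4,8) = 1x4
Op 4 fold_left: fold axis v@6; visible region now rows[2,3) x cols[4,6) = 1x2
Op 5 cut(0, 0): punch at orig (2,4); cuts so far [(2, 4)]; region rows[2,3) x cols[4,6) = 1x2
Unfold 1 (reflect across v@6): 2 holes -> [(2, 4), (2, 7)]
Unfold 2 (reflect across v@4): 4 holes -> [(2, 0), (2, 3), (2, 4), (2, 7)]
Unfold 3 (reflect across h@3): 8 holes -> [(2, 0), (2, 3), (2, 4), (2, 7), (3, 0), (3, 3), (3, 4), (3, 7)]
Unfold 4 (reflect across h@2): 16 holes -> [(0, 0), (0, 3), (0, 4), (0, 7), (1, 0), (1, 3), (1, 4), (1, 7), (2, 0), (2, 3), (2, 4), (2, 7), (3, 0), (3, 3), (3, 4), (3, 7)]

Answer: O..OO..O
O..OO..O
O..OO..O
O..OO..O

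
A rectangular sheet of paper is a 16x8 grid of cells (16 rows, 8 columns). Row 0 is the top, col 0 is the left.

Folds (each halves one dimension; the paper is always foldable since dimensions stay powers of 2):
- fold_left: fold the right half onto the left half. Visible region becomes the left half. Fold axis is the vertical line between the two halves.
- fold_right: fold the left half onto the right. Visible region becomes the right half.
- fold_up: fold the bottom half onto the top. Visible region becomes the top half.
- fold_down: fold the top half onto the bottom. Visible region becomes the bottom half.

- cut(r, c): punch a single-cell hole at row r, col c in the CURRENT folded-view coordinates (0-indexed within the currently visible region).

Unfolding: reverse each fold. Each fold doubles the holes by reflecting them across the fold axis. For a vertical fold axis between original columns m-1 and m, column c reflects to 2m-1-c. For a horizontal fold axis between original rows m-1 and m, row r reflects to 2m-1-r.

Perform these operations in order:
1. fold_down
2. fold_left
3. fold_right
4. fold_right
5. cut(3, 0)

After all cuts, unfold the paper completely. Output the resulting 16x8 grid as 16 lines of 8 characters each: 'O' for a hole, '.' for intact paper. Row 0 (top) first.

Op 1 fold_down: fold axis h@8; visible region now rows[8,16) x cols[0,8) = 8x8
Op 2 fold_left: fold axis v@4; visible region now rows[8,16) x cols[0,4) = 8x4
Op 3 fold_right: fold axis v@2; visible region now rows[8,16) x cols[2,4) = 8x2
Op 4 fold_right: fold axis v@3; visible region now rows[8,16) x cols[3,4) = 8x1
Op 5 cut(3, 0): punch at orig (11,3); cuts so far [(11, 3)]; region rows[8,16) x cols[3,4) = 8x1
Unfold 1 (reflect across v@3): 2 holes -> [(11, 2), (11, 3)]
Unfold 2 (reflect across v@2): 4 holes -> [(11, 0), (11, 1), (11, 2), (11, 3)]
Unfold 3 (reflect across v@4): 8 holes -> [(11, 0), (11, 1), (11, 2), (11, 3), (11, 4), (11, 5), (11, 6), (11, 7)]
Unfold 4 (reflect across h@8): 16 holes -> [(4, 0), (4, 1), (4, 2), (4, 3), (4, 4), (4, 5), (4, 6), (4, 7), (11, 0), (11, 1), (11, 2), (11, 3), (11, 4), (11, 5), (11, 6), (11, 7)]

Answer: ........
........
........
........
OOOOOOOO
........
........
........
........
........
........
OOOOOOOO
........
........
........
........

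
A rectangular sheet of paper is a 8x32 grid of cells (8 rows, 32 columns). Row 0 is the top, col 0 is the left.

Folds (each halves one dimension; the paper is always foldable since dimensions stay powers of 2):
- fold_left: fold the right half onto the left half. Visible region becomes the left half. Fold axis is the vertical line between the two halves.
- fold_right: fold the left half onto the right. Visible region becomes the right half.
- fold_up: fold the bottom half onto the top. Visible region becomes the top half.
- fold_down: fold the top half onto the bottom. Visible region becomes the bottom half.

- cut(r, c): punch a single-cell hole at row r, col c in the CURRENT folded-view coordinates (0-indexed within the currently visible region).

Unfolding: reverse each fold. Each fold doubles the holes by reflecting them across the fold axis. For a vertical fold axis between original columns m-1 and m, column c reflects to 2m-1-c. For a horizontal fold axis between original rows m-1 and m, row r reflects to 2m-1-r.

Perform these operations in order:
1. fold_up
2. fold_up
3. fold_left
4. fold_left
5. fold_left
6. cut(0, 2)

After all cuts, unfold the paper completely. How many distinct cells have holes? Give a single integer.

Answer: 32

Derivation:
Op 1 fold_up: fold axis h@4; visible region now rows[0,4) x cols[0,32) = 4x32
Op 2 fold_up: fold axis h@2; visible region now rows[0,2) x cols[0,32) = 2x32
Op 3 fold_left: fold axis v@16; visible region now rows[0,2) x cols[0,16) = 2x16
Op 4 fold_left: fold axis v@8; visible region now rows[0,2) x cols[0,8) = 2x8
Op 5 fold_left: fold axis v@4; visible region now rows[0,2) x cols[0,4) = 2x4
Op 6 cut(0, 2): punch at orig (0,2); cuts so far [(0, 2)]; region rows[0,2) x cols[0,4) = 2x4
Unfold 1 (reflect across v@4): 2 holes -> [(0, 2), (0, 5)]
Unfold 2 (reflect across v@8): 4 holes -> [(0, 2), (0, 5), (0, 10), (0, 13)]
Unfold 3 (reflect across v@16): 8 holes -> [(0, 2), (0, 5), (0, 10), (0, 13), (0, 18), (0, 21), (0, 26), (0, 29)]
Unfold 4 (reflect across h@2): 16 holes -> [(0, 2), (0, 5), (0, 10), (0, 13), (0, 18), (0, 21), (0, 26), (0, 29), (3, 2), (3, 5), (3, 10), (3, 13), (3, 18), (3, 21), (3, 26), (3, 29)]
Unfold 5 (reflect across h@4): 32 holes -> [(0, 2), (0, 5), (0, 10), (0, 13), (0, 18), (0, 21), (0, 26), (0, 29), (3, 2), (3, 5), (3, 10), (3, 13), (3, 18), (3, 21), (3, 26), (3, 29), (4, 2), (4, 5), (4, 10), (4, 13), (4, 18), (4, 21), (4, 26), (4, 29), (7, 2), (7, 5), (7, 10), (7, 13), (7, 18), (7, 21), (7, 26), (7, 29)]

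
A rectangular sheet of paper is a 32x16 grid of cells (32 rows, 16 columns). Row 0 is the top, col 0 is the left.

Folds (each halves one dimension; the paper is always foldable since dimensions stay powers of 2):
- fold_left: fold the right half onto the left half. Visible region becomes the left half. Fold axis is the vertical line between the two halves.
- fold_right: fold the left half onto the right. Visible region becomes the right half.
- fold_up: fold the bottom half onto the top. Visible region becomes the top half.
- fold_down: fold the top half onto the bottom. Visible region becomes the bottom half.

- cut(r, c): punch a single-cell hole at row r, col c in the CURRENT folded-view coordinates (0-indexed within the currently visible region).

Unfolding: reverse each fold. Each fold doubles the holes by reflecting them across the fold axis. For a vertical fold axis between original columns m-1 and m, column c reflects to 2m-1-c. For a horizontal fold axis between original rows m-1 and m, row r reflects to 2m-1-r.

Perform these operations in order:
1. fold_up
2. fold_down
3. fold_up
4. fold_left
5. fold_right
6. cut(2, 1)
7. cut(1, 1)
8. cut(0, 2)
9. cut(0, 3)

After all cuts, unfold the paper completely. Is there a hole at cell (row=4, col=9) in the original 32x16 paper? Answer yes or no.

Answer: no

Derivation:
Op 1 fold_up: fold axis h@16; visible region now rows[0,16) x cols[0,16) = 16x16
Op 2 fold_down: fold axis h@8; visible region now rows[8,16) x cols[0,16) = 8x16
Op 3 fold_up: fold axis h@12; visible region now rows[8,12) x cols[0,16) = 4x16
Op 4 fold_left: fold axis v@8; visible region now rows[8,12) x cols[0,8) = 4x8
Op 5 fold_right: fold axis v@4; visible region now rows[8,12) x cols[4,8) = 4x4
Op 6 cut(2, 1): punch at orig (10,5); cuts so far [(10, 5)]; region rows[8,12) x cols[4,8) = 4x4
Op 7 cut(1, 1): punch at orig (9,5); cuts so far [(9, 5), (10, 5)]; region rows[8,12) x cols[4,8) = 4x4
Op 8 cut(0, 2): punch at orig (8,6); cuts so far [(8, 6), (9, 5), (10, 5)]; region rows[8,12) x cols[4,8) = 4x4
Op 9 cut(0, 3): punch at orig (8,7); cuts so far [(8, 6), (8, 7), (9, 5), (10, 5)]; region rows[8,12) x cols[4,8) = 4x4
Unfold 1 (reflect across v@4): 8 holes -> [(8, 0), (8, 1), (8, 6), (8, 7), (9, 2), (9, 5), (10, 2), (10, 5)]
Unfold 2 (reflect across v@8): 16 holes -> [(8, 0), (8, 1), (8, 6), (8, 7), (8, 8), (8, 9), (8, 14), (8, 15), (9, 2), (9, 5), (9, 10), (9, 13), (10, 2), (10, 5), (10, 10), (10, 13)]
Unfold 3 (reflect across h@12): 32 holes -> [(8, 0), (8, 1), (8, 6), (8, 7), (8, 8), (8, 9), (8, 14), (8, 15), (9, 2), (9, 5), (9, 10), (9, 13), (10, 2), (10, 5), (10, 10), (10, 13), (13, 2), (13, 5), (13, 10), (13, 13), (14, 2), (14, 5), (14, 10), (14, 13), (15, 0), (15, 1), (15, 6), (15, 7), (15, 8), (15, 9), (15, 14), (15, 15)]
Unfold 4 (reflect across h@8): 64 holes -> [(0, 0), (0, 1), (0, 6), (0, 7), (0, 8), (0, 9), (0, 14), (0, 15), (1, 2), (1, 5), (1, 10), (1, 13), (2, 2), (2, 5), (2, 10), (2, 13), (5, 2), (5, 5), (5, 10), (5, 13), (6, 2), (6, 5), (6, 10), (6, 13), (7, 0), (7, 1), (7, 6), (7, 7), (7, 8), (7, 9), (7, 14), (7, 15), (8, 0), (8, 1), (8, 6), (8, 7), (8, 8), (8, 9), (8, 14), (8, 15), (9, 2), (9, 5), (9, 10), (9, 13), (10, 2), (10, 5), (10, 10), (10, 13), (13, 2), (13, 5), (13, 10), (13, 13), (14, 2), (14, 5), (14, 10), (14, 13), (15, 0), (15, 1), (15, 6), (15, 7), (15, 8), (15, 9), (15, 14), (15, 15)]
Unfold 5 (reflect across h@16): 128 holes -> [(0, 0), (0, 1), (0, 6), (0, 7), (0, 8), (0, 9), (0, 14), (0, 15), (1, 2), (1, 5), (1, 10), (1, 13), (2, 2), (2, 5), (2, 10), (2, 13), (5, 2), (5, 5), (5, 10), (5, 13), (6, 2), (6, 5), (6, 10), (6, 13), (7, 0), (7, 1), (7, 6), (7, 7), (7, 8), (7, 9), (7, 14), (7, 15), (8, 0), (8, 1), (8, 6), (8, 7), (8, 8), (8, 9), (8, 14), (8, 15), (9, 2), (9, 5), (9, 10), (9, 13), (10, 2), (10, 5), (10, 10), (10, 13), (13, 2), (13, 5), (13, 10), (13, 13), (14, 2), (14, 5), (14, 10), (14, 13), (15, 0), (15, 1), (15, 6), (15, 7), (15, 8), (15, 9), (15, 14), (15, 15), (16, 0), (16, 1), (16, 6), (16, 7), (16, 8), (16, 9), (16, 14), (16, 15), (17, 2), (17, 5), (17, 10), (17, 13), (18, 2), (18, 5), (18, 10), (18, 13), (21, 2), (21, 5), (21, 10), (21, 13), (22, 2), (22, 5), (22, 10), (22, 13), (23, 0), (23, 1), (23, 6), (23, 7), (23, 8), (23, 9), (23, 14), (23, 15), (24, 0), (24, 1), (24, 6), (24, 7), (24, 8), (24, 9), (24, 14), (24, 15), (25, 2), (25, 5), (25, 10), (25, 13), (26, 2), (26, 5), (26, 10), (26, 13), (29, 2), (29, 5), (29, 10), (29, 13), (30, 2), (30, 5), (30, 10), (30, 13), (31, 0), (31, 1), (31, 6), (31, 7), (31, 8), (31, 9), (31, 14), (31, 15)]
Holes: [(0, 0), (0, 1), (0, 6), (0, 7), (0, 8), (0, 9), (0, 14), (0, 15), (1, 2), (1, 5), (1, 10), (1, 13), (2, 2), (2, 5), (2, 10), (2, 13), (5, 2), (5, 5), (5, 10), (5, 13), (6, 2), (6, 5), (6, 10), (6, 13), (7, 0), (7, 1), (7, 6), (7, 7), (7, 8), (7, 9), (7, 14), (7, 15), (8, 0), (8, 1), (8, 6), (8, 7), (8, 8), (8, 9), (8, 14), (8, 15), (9, 2), (9, 5), (9, 10), (9, 13), (10, 2), (10, 5), (10, 10), (10, 13), (13, 2), (13, 5), (13, 10), (13, 13), (14, 2), (14, 5), (14, 10), (14, 13), (15, 0), (15, 1), (15, 6), (15, 7), (15, 8), (15, 9), (15, 14), (15, 15), (16, 0), (16, 1), (16, 6), (16, 7), (16, 8), (16, 9), (16, 14), (16, 15), (17, 2), (17, 5), (17, 10), (17, 13), (18, 2), (18, 5), (18, 10), (18, 13), (21, 2), (21, 5), (21, 10), (21, 13), (22, 2), (22, 5), (22, 10), (22, 13), (23, 0), (23, 1), (23, 6), (23, 7), (23, 8), (23, 9), (23, 14), (23, 15), (24, 0), (24, 1), (24, 6), (24, 7), (24, 8), (24, 9), (24, 14), (24, 15), (25, 2), (25, 5), (25, 10), (25, 13), (26, 2), (26, 5), (26, 10), (26, 13), (29, 2), (29, 5), (29, 10), (29, 13), (30, 2), (30, 5), (30, 10), (30, 13), (31, 0), (31, 1), (31, 6), (31, 7), (31, 8), (31, 9), (31, 14), (31, 15)]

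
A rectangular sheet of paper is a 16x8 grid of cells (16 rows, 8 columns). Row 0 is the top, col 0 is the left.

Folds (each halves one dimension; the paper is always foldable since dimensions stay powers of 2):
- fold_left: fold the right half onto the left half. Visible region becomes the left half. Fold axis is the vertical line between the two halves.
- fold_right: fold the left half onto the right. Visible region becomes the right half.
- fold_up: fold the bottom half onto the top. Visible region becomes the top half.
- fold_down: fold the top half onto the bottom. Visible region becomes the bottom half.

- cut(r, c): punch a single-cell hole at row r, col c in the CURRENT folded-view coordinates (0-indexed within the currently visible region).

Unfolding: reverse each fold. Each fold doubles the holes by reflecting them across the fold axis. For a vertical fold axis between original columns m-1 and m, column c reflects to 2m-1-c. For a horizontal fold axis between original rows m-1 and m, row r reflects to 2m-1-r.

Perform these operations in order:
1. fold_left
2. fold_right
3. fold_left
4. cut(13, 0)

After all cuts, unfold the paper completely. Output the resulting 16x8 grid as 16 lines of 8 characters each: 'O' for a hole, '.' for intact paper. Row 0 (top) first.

Op 1 fold_left: fold axis v@4; visible region now rows[0,16) x cols[0,4) = 16x4
Op 2 fold_right: fold axis v@2; visible region now rows[0,16) x cols[2,4) = 16x2
Op 3 fold_left: fold axis v@3; visible region now rows[0,16) x cols[2,3) = 16x1
Op 4 cut(13, 0): punch at orig (13,2); cuts so far [(13, 2)]; region rows[0,16) x cols[2,3) = 16x1
Unfold 1 (reflect across v@3): 2 holes -> [(13, 2), (13, 3)]
Unfold 2 (reflect across v@2): 4 holes -> [(13, 0), (13, 1), (13, 2), (13, 3)]
Unfold 3 (reflect across v@4): 8 holes -> [(13, 0), (13, 1), (13, 2), (13, 3), (13, 4), (13, 5), (13, 6), (13, 7)]

Answer: ........
........
........
........
........
........
........
........
........
........
........
........
........
OOOOOOOO
........
........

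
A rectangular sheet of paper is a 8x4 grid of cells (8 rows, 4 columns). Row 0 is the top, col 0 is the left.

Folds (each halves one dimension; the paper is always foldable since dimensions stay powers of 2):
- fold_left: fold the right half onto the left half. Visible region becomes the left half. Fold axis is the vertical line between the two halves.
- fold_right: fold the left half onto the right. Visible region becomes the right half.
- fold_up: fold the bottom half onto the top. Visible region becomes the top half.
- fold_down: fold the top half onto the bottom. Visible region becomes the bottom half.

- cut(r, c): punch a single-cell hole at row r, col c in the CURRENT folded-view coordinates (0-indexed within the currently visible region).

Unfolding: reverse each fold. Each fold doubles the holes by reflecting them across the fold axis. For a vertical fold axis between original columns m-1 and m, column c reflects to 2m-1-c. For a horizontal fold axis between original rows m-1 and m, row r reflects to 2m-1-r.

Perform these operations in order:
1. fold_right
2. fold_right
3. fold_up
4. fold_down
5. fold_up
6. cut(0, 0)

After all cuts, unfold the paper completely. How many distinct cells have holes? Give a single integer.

Answer: 32

Derivation:
Op 1 fold_right: fold axis v@2; visible region now rows[0,8) x cols[2,4) = 8x2
Op 2 fold_right: fold axis v@3; visible region now rows[0,8) x cols[3,4) = 8x1
Op 3 fold_up: fold axis h@4; visible region now rows[0,4) x cols[3,4) = 4x1
Op 4 fold_down: fold axis h@2; visible region now rows[2,4) x cols[3,4) = 2x1
Op 5 fold_up: fold axis h@3; visible region now rows[2,3) x cols[3,4) = 1x1
Op 6 cut(0, 0): punch at orig (2,3); cuts so far [(2, 3)]; region rows[2,3) x cols[3,4) = 1x1
Unfold 1 (reflect across h@3): 2 holes -> [(2, 3), (3, 3)]
Unfold 2 (reflect across h@2): 4 holes -> [(0, 3), (1, 3), (2, 3), (3, 3)]
Unfold 3 (reflect across h@4): 8 holes -> [(0, 3), (1, 3), (2, 3), (3, 3), (4, 3), (5, 3), (6, 3), (7, 3)]
Unfold 4 (reflect across v@3): 16 holes -> [(0, 2), (0, 3), (1, 2), (1, 3), (2, 2), (2, 3), (3, 2), (3, 3), (4, 2), (4, 3), (5, 2), (5, 3), (6, 2), (6, 3), (7, 2), (7, 3)]
Unfold 5 (reflect across v@2): 32 holes -> [(0, 0), (0, 1), (0, 2), (0, 3), (1, 0), (1, 1), (1, 2), (1, 3), (2, 0), (2, 1), (2, 2), (2, 3), (3, 0), (3, 1), (3, 2), (3, 3), (4, 0), (4, 1), (4, 2), (4, 3), (5, 0), (5, 1), (5, 2), (5, 3), (6, 0), (6, 1), (6, 2), (6, 3), (7, 0), (7, 1), (7, 2), (7, 3)]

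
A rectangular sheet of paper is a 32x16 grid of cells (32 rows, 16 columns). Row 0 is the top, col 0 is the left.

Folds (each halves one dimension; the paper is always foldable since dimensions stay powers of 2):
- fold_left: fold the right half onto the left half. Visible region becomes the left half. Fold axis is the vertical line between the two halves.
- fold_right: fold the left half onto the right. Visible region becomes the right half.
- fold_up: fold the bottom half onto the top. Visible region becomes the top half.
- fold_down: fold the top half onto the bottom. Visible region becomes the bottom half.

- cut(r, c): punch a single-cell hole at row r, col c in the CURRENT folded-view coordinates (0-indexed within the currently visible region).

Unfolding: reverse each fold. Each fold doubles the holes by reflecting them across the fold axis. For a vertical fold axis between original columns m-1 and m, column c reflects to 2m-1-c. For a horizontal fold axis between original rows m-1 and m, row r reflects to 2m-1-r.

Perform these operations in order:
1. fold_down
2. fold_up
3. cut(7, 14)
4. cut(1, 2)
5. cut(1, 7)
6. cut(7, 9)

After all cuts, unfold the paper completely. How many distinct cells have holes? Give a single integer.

Op 1 fold_down: fold axis h@16; visible region now rows[16,32) x cols[0,16) = 16x16
Op 2 fold_up: fold axis h@24; visible region now rows[16,24) x cols[0,16) = 8x16
Op 3 cut(7, 14): punch at orig (23,14); cuts so far [(23, 14)]; region rows[16,24) x cols[0,16) = 8x16
Op 4 cut(1, 2): punch at orig (17,2); cuts so far [(17, 2), (23, 14)]; region rows[16,24) x cols[0,16) = 8x16
Op 5 cut(1, 7): punch at orig (17,7); cuts so far [(17, 2), (17, 7), (23, 14)]; region rows[16,24) x cols[0,16) = 8x16
Op 6 cut(7, 9): punch at orig (23,9); cuts so far [(17, 2), (17, 7), (23, 9), (23, 14)]; region rows[16,24) x cols[0,16) = 8x16
Unfold 1 (reflect across h@24): 8 holes -> [(17, 2), (17, 7), (23, 9), (23, 14), (24, 9), (24, 14), (30, 2), (30, 7)]
Unfold 2 (reflect across h@16): 16 holes -> [(1, 2), (1, 7), (7, 9), (7, 14), (8, 9), (8, 14), (14, 2), (14, 7), (17, 2), (17, 7), (23, 9), (23, 14), (24, 9), (24, 14), (30, 2), (30, 7)]

Answer: 16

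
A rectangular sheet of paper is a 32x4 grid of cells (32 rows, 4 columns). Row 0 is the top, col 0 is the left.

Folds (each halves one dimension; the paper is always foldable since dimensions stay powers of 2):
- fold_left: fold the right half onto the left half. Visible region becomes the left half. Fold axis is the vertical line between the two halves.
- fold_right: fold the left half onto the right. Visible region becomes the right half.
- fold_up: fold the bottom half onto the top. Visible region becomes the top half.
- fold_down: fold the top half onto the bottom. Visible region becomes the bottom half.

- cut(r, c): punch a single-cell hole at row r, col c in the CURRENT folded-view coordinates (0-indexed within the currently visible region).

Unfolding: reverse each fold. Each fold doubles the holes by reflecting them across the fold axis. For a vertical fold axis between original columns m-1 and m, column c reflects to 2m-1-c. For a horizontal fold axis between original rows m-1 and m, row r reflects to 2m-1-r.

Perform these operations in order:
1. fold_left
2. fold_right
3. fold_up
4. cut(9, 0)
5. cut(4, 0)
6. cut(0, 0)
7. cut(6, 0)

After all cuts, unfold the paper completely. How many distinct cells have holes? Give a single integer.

Answer: 32

Derivation:
Op 1 fold_left: fold axis v@2; visible region now rows[0,32) x cols[0,2) = 32x2
Op 2 fold_right: fold axis v@1; visible region now rows[0,32) x cols[1,2) = 32x1
Op 3 fold_up: fold axis h@16; visible region now rows[0,16) x cols[1,2) = 16x1
Op 4 cut(9, 0): punch at orig (9,1); cuts so far [(9, 1)]; region rows[0,16) x cols[1,2) = 16x1
Op 5 cut(4, 0): punch at orig (4,1); cuts so far [(4, 1), (9, 1)]; region rows[0,16) x cols[1,2) = 16x1
Op 6 cut(0, 0): punch at orig (0,1); cuts so far [(0, 1), (4, 1), (9, 1)]; region rows[0,16) x cols[1,2) = 16x1
Op 7 cut(6, 0): punch at orig (6,1); cuts so far [(0, 1), (4, 1), (6, 1), (9, 1)]; region rows[0,16) x cols[1,2) = 16x1
Unfold 1 (reflect across h@16): 8 holes -> [(0, 1), (4, 1), (6, 1), (9, 1), (22, 1), (25, 1), (27, 1), (31, 1)]
Unfold 2 (reflect across v@1): 16 holes -> [(0, 0), (0, 1), (4, 0), (4, 1), (6, 0), (6, 1), (9, 0), (9, 1), (22, 0), (22, 1), (25, 0), (25, 1), (27, 0), (27, 1), (31, 0), (31, 1)]
Unfold 3 (reflect across v@2): 32 holes -> [(0, 0), (0, 1), (0, 2), (0, 3), (4, 0), (4, 1), (4, 2), (4, 3), (6, 0), (6, 1), (6, 2), (6, 3), (9, 0), (9, 1), (9, 2), (9, 3), (22, 0), (22, 1), (22, 2), (22, 3), (25, 0), (25, 1), (25, 2), (25, 3), (27, 0), (27, 1), (27, 2), (27, 3), (31, 0), (31, 1), (31, 2), (31, 3)]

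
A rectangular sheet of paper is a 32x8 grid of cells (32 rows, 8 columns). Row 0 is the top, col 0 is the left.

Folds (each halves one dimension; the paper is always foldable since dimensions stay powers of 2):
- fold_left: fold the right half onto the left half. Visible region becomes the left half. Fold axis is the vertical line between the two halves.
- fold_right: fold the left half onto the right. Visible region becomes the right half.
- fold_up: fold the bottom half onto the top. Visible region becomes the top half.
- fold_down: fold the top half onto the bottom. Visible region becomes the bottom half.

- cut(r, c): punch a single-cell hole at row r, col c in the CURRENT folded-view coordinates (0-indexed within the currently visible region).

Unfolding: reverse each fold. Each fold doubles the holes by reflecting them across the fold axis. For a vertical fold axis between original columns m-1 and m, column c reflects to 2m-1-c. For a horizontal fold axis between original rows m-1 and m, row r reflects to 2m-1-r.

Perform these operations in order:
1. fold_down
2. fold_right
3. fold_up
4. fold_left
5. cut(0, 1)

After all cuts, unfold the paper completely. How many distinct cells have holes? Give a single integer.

Answer: 16

Derivation:
Op 1 fold_down: fold axis h@16; visible region now rows[16,32) x cols[0,8) = 16x8
Op 2 fold_right: fold axis v@4; visible region now rows[16,32) x cols[4,8) = 16x4
Op 3 fold_up: fold axis h@24; visible region now rows[16,24) x cols[4,8) = 8x4
Op 4 fold_left: fold axis v@6; visible region now rows[16,24) x cols[4,6) = 8x2
Op 5 cut(0, 1): punch at orig (16,5); cuts so far [(16, 5)]; region rows[16,24) x cols[4,6) = 8x2
Unfold 1 (reflect across v@6): 2 holes -> [(16, 5), (16, 6)]
Unfold 2 (reflect across h@24): 4 holes -> [(16, 5), (16, 6), (31, 5), (31, 6)]
Unfold 3 (reflect across v@4): 8 holes -> [(16, 1), (16, 2), (16, 5), (16, 6), (31, 1), (31, 2), (31, 5), (31, 6)]
Unfold 4 (reflect across h@16): 16 holes -> [(0, 1), (0, 2), (0, 5), (0, 6), (15, 1), (15, 2), (15, 5), (15, 6), (16, 1), (16, 2), (16, 5), (16, 6), (31, 1), (31, 2), (31, 5), (31, 6)]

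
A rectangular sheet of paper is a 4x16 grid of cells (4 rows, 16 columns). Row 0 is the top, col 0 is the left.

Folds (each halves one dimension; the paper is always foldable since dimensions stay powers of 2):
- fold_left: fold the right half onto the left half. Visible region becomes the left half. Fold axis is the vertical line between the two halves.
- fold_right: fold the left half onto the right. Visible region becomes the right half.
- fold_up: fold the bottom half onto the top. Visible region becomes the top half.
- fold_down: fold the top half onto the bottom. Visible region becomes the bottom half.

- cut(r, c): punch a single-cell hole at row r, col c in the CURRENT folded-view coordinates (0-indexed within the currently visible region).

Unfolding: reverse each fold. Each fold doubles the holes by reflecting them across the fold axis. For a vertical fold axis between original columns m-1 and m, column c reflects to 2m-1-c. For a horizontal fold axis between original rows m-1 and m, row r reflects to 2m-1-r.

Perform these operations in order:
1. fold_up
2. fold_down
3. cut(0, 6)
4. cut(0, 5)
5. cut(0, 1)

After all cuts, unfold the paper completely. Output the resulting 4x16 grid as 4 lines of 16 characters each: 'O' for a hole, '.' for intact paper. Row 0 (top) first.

Answer: .O...OO.........
.O...OO.........
.O...OO.........
.O...OO.........

Derivation:
Op 1 fold_up: fold axis h@2; visible region now rows[0,2) x cols[0,16) = 2x16
Op 2 fold_down: fold axis h@1; visible region now rows[1,2) x cols[0,16) = 1x16
Op 3 cut(0, 6): punch at orig (1,6); cuts so far [(1, 6)]; region rows[1,2) x cols[0,16) = 1x16
Op 4 cut(0, 5): punch at orig (1,5); cuts so far [(1, 5), (1, 6)]; region rows[1,2) x cols[0,16) = 1x16
Op 5 cut(0, 1): punch at orig (1,1); cuts so far [(1, 1), (1, 5), (1, 6)]; region rows[1,2) x cols[0,16) = 1x16
Unfold 1 (reflect across h@1): 6 holes -> [(0, 1), (0, 5), (0, 6), (1, 1), (1, 5), (1, 6)]
Unfold 2 (reflect across h@2): 12 holes -> [(0, 1), (0, 5), (0, 6), (1, 1), (1, 5), (1, 6), (2, 1), (2, 5), (2, 6), (3, 1), (3, 5), (3, 6)]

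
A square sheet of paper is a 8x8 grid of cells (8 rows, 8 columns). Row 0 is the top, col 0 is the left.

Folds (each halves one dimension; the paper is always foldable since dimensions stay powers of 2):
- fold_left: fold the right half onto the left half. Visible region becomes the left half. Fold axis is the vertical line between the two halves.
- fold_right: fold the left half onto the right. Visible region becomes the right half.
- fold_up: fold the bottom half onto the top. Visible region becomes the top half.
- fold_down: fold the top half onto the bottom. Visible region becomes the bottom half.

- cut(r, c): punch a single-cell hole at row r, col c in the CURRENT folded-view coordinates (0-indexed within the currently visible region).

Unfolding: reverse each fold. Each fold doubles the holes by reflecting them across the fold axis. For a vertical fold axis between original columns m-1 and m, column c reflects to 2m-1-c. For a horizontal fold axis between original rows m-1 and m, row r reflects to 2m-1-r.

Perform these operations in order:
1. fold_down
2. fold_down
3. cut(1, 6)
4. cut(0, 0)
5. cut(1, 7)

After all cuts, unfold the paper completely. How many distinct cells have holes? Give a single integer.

Op 1 fold_down: fold axis h@4; visible region now rows[4,8) x cols[0,8) = 4x8
Op 2 fold_down: fold axis h@6; visible region now rows[6,8) x cols[0,8) = 2x8
Op 3 cut(1, 6): punch at orig (7,6); cuts so far [(7, 6)]; region rows[6,8) x cols[0,8) = 2x8
Op 4 cut(0, 0): punch at orig (6,0); cuts so far [(6, 0), (7, 6)]; region rows[6,8) x cols[0,8) = 2x8
Op 5 cut(1, 7): punch at orig (7,7); cuts so far [(6, 0), (7, 6), (7, 7)]; region rows[6,8) x cols[0,8) = 2x8
Unfold 1 (reflect across h@6): 6 holes -> [(4, 6), (4, 7), (5, 0), (6, 0), (7, 6), (7, 7)]
Unfold 2 (reflect across h@4): 12 holes -> [(0, 6), (0, 7), (1, 0), (2, 0), (3, 6), (3, 7), (4, 6), (4, 7), (5, 0), (6, 0), (7, 6), (7, 7)]

Answer: 12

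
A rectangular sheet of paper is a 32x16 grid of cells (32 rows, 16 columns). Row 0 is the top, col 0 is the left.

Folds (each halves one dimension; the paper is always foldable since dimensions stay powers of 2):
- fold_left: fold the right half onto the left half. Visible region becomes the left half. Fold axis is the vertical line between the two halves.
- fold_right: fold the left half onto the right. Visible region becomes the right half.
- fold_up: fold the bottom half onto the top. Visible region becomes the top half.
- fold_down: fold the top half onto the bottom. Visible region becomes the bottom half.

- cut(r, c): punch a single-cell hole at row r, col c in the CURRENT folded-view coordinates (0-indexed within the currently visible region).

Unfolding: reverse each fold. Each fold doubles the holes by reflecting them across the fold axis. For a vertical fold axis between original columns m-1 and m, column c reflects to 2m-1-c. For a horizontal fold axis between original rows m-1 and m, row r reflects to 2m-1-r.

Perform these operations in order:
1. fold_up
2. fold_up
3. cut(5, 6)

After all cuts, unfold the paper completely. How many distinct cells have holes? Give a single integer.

Answer: 4

Derivation:
Op 1 fold_up: fold axis h@16; visible region now rows[0,16) x cols[0,16) = 16x16
Op 2 fold_up: fold axis h@8; visible region now rows[0,8) x cols[0,16) = 8x16
Op 3 cut(5, 6): punch at orig (5,6); cuts so far [(5, 6)]; region rows[0,8) x cols[0,16) = 8x16
Unfold 1 (reflect across h@8): 2 holes -> [(5, 6), (10, 6)]
Unfold 2 (reflect across h@16): 4 holes -> [(5, 6), (10, 6), (21, 6), (26, 6)]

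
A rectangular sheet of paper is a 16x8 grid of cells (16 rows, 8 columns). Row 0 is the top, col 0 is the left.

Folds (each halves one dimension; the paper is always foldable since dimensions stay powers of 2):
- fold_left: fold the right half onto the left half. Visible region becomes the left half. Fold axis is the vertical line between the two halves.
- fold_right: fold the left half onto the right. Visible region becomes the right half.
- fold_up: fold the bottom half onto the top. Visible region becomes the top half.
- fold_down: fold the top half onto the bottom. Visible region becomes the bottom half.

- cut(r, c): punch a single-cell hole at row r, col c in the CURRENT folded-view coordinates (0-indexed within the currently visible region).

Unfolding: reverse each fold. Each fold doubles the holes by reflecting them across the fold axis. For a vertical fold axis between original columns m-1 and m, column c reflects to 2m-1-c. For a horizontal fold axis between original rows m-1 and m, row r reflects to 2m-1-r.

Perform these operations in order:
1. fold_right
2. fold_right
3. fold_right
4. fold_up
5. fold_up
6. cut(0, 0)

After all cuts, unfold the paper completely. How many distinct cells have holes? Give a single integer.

Op 1 fold_right: fold axis v@4; visible region now rows[0,16) x cols[4,8) = 16x4
Op 2 fold_right: fold axis v@6; visible region now rows[0,16) x cols[6,8) = 16x2
Op 3 fold_right: fold axis v@7; visible region now rows[0,16) x cols[7,8) = 16x1
Op 4 fold_up: fold axis h@8; visible region now rows[0,8) x cols[7,8) = 8x1
Op 5 fold_up: fold axis h@4; visible region now rows[0,4) x cols[7,8) = 4x1
Op 6 cut(0, 0): punch at orig (0,7); cuts so far [(0, 7)]; region rows[0,4) x cols[7,8) = 4x1
Unfold 1 (reflect across h@4): 2 holes -> [(0, 7), (7, 7)]
Unfold 2 (reflect across h@8): 4 holes -> [(0, 7), (7, 7), (8, 7), (15, 7)]
Unfold 3 (reflect across v@7): 8 holes -> [(0, 6), (0, 7), (7, 6), (7, 7), (8, 6), (8, 7), (15, 6), (15, 7)]
Unfold 4 (reflect across v@6): 16 holes -> [(0, 4), (0, 5), (0, 6), (0, 7), (7, 4), (7, 5), (7, 6), (7, 7), (8, 4), (8, 5), (8, 6), (8, 7), (15, 4), (15, 5), (15, 6), (15, 7)]
Unfold 5 (reflect across v@4): 32 holes -> [(0, 0), (0, 1), (0, 2), (0, 3), (0, 4), (0, 5), (0, 6), (0, 7), (7, 0), (7, 1), (7, 2), (7, 3), (7, 4), (7, 5), (7, 6), (7, 7), (8, 0), (8, 1), (8, 2), (8, 3), (8, 4), (8, 5), (8, 6), (8, 7), (15, 0), (15, 1), (15, 2), (15, 3), (15, 4), (15, 5), (15, 6), (15, 7)]

Answer: 32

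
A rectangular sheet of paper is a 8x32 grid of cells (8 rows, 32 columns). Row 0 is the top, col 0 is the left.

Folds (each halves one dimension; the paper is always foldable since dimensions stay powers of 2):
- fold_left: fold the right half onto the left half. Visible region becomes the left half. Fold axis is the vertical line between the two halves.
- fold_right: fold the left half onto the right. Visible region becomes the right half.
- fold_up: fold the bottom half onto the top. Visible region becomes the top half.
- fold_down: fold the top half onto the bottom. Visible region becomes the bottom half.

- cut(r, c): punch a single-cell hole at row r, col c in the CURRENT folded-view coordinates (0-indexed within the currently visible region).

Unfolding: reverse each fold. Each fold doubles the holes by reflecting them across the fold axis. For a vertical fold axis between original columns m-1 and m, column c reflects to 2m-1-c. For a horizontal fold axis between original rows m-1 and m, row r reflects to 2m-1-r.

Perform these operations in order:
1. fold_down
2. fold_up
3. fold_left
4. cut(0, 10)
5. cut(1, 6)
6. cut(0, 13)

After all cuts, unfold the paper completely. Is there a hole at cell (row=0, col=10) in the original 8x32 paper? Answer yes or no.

Answer: yes

Derivation:
Op 1 fold_down: fold axis h@4; visible region now rows[4,8) x cols[0,32) = 4x32
Op 2 fold_up: fold axis h@6; visible region now rows[4,6) x cols[0,32) = 2x32
Op 3 fold_left: fold axis v@16; visible region now rows[4,6) x cols[0,16) = 2x16
Op 4 cut(0, 10): punch at orig (4,10); cuts so far [(4, 10)]; region rows[4,6) x cols[0,16) = 2x16
Op 5 cut(1, 6): punch at orig (5,6); cuts so far [(4, 10), (5, 6)]; region rows[4,6) x cols[0,16) = 2x16
Op 6 cut(0, 13): punch at orig (4,13); cuts so far [(4, 10), (4, 13), (5, 6)]; region rows[4,6) x cols[0,16) = 2x16
Unfold 1 (reflect across v@16): 6 holes -> [(4, 10), (4, 13), (4, 18), (4, 21), (5, 6), (5, 25)]
Unfold 2 (reflect across h@6): 12 holes -> [(4, 10), (4, 13), (4, 18), (4, 21), (5, 6), (5, 25), (6, 6), (6, 25), (7, 10), (7, 13), (7, 18), (7, 21)]
Unfold 3 (reflect across h@4): 24 holes -> [(0, 10), (0, 13), (0, 18), (0, 21), (1, 6), (1, 25), (2, 6), (2, 25), (3, 10), (3, 13), (3, 18), (3, 21), (4, 10), (4, 13), (4, 18), (4, 21), (5, 6), (5, 25), (6, 6), (6, 25), (7, 10), (7, 13), (7, 18), (7, 21)]
Holes: [(0, 10), (0, 13), (0, 18), (0, 21), (1, 6), (1, 25), (2, 6), (2, 25), (3, 10), (3, 13), (3, 18), (3, 21), (4, 10), (4, 13), (4, 18), (4, 21), (5, 6), (5, 25), (6, 6), (6, 25), (7, 10), (7, 13), (7, 18), (7, 21)]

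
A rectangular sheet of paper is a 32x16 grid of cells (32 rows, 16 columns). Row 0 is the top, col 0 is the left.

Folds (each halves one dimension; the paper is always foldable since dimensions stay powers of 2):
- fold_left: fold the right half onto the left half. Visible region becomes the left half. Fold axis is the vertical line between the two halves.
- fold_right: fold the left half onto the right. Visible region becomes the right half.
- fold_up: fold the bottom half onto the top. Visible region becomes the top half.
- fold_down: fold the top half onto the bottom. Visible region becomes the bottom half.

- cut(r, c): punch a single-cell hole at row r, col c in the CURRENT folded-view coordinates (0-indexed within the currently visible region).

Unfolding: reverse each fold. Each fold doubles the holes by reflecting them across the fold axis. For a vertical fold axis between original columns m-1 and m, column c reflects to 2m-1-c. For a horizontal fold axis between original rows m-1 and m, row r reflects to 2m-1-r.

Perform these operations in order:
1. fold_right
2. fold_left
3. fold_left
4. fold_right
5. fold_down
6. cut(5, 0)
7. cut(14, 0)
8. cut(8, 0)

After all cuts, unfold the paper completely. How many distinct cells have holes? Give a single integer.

Answer: 96

Derivation:
Op 1 fold_right: fold axis v@8; visible region now rows[0,32) x cols[8,16) = 32x8
Op 2 fold_left: fold axis v@12; visible region now rows[0,32) x cols[8,12) = 32x4
Op 3 fold_left: fold axis v@10; visible region now rows[0,32) x cols[8,10) = 32x2
Op 4 fold_right: fold axis v@9; visible region now rows[0,32) x cols[9,10) = 32x1
Op 5 fold_down: fold axis h@16; visible region now rows[16,32) x cols[9,10) = 16x1
Op 6 cut(5, 0): punch at orig (21,9); cuts so far [(21, 9)]; region rows[16,32) x cols[9,10) = 16x1
Op 7 cut(14, 0): punch at orig (30,9); cuts so far [(21, 9), (30, 9)]; region rows[16,32) x cols[9,10) = 16x1
Op 8 cut(8, 0): punch at orig (24,9); cuts so far [(21, 9), (24, 9), (30, 9)]; region rows[16,32) x cols[9,10) = 16x1
Unfold 1 (reflect across h@16): 6 holes -> [(1, 9), (7, 9), (10, 9), (21, 9), (24, 9), (30, 9)]
Unfold 2 (reflect across v@9): 12 holes -> [(1, 8), (1, 9), (7, 8), (7, 9), (10, 8), (10, 9), (21, 8), (21, 9), (24, 8), (24, 9), (30, 8), (30, 9)]
Unfold 3 (reflect across v@10): 24 holes -> [(1, 8), (1, 9), (1, 10), (1, 11), (7, 8), (7, 9), (7, 10), (7, 11), (10, 8), (10, 9), (10, 10), (10, 11), (21, 8), (21, 9), (21, 10), (21, 11), (24, 8), (24, 9), (24, 10), (24, 11), (30, 8), (30, 9), (30, 10), (30, 11)]
Unfold 4 (reflect across v@12): 48 holes -> [(1, 8), (1, 9), (1, 10), (1, 11), (1, 12), (1, 13), (1, 14), (1, 15), (7, 8), (7, 9), (7, 10), (7, 11), (7, 12), (7, 13), (7, 14), (7, 15), (10, 8), (10, 9), (10, 10), (10, 11), (10, 12), (10, 13), (10, 14), (10, 15), (21, 8), (21, 9), (21, 10), (21, 11), (21, 12), (21, 13), (21, 14), (21, 15), (24, 8), (24, 9), (24, 10), (24, 11), (24, 12), (24, 13), (24, 14), (24, 15), (30, 8), (30, 9), (30, 10), (30, 11), (30, 12), (30, 13), (30, 14), (30, 15)]
Unfold 5 (reflect across v@8): 96 holes -> [(1, 0), (1, 1), (1, 2), (1, 3), (1, 4), (1, 5), (1, 6), (1, 7), (1, 8), (1, 9), (1, 10), (1, 11), (1, 12), (1, 13), (1, 14), (1, 15), (7, 0), (7, 1), (7, 2), (7, 3), (7, 4), (7, 5), (7, 6), (7, 7), (7, 8), (7, 9), (7, 10), (7, 11), (7, 12), (7, 13), (7, 14), (7, 15), (10, 0), (10, 1), (10, 2), (10, 3), (10, 4), (10, 5), (10, 6), (10, 7), (10, 8), (10, 9), (10, 10), (10, 11), (10, 12), (10, 13), (10, 14), (10, 15), (21, 0), (21, 1), (21, 2), (21, 3), (21, 4), (21, 5), (21, 6), (21, 7), (21, 8), (21, 9), (21, 10), (21, 11), (21, 12), (21, 13), (21, 14), (21, 15), (24, 0), (24, 1), (24, 2), (24, 3), (24, 4), (24, 5), (24, 6), (24, 7), (24, 8), (24, 9), (24, 10), (24, 11), (24, 12), (24, 13), (24, 14), (24, 15), (30, 0), (30, 1), (30, 2), (30, 3), (30, 4), (30, 5), (30, 6), (30, 7), (30, 8), (30, 9), (30, 10), (30, 11), (30, 12), (30, 13), (30, 14), (30, 15)]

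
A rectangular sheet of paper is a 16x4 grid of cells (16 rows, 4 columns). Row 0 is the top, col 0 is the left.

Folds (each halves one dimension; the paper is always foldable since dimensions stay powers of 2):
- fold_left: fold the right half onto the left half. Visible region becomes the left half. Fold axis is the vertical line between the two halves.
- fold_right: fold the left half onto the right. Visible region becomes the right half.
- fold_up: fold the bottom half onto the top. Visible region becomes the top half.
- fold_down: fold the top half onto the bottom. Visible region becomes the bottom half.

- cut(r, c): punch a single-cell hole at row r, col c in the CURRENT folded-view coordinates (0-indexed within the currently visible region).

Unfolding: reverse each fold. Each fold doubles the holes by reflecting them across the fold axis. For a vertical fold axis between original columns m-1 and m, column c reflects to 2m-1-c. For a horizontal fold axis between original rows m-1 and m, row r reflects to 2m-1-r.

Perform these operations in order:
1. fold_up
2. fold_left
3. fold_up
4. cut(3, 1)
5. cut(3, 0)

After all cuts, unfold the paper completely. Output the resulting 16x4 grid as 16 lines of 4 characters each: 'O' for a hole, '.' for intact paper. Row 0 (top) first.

Op 1 fold_up: fold axis h@8; visible region now rows[0,8) x cols[0,4) = 8x4
Op 2 fold_left: fold axis v@2; visible region now rows[0,8) x cols[0,2) = 8x2
Op 3 fold_up: fold axis h@4; visible region now rows[0,4) x cols[0,2) = 4x2
Op 4 cut(3, 1): punch at orig (3,1); cuts so far [(3, 1)]; region rows[0,4) x cols[0,2) = 4x2
Op 5 cut(3, 0): punch at orig (3,0); cuts so far [(3, 0), (3, 1)]; region rows[0,4) x cols[0,2) = 4x2
Unfold 1 (reflect across h@4): 4 holes -> [(3, 0), (3, 1), (4, 0), (4, 1)]
Unfold 2 (reflect across v@2): 8 holes -> [(3, 0), (3, 1), (3, 2), (3, 3), (4, 0), (4, 1), (4, 2), (4, 3)]
Unfold 3 (reflect across h@8): 16 holes -> [(3, 0), (3, 1), (3, 2), (3, 3), (4, 0), (4, 1), (4, 2), (4, 3), (11, 0), (11, 1), (11, 2), (11, 3), (12, 0), (12, 1), (12, 2), (12, 3)]

Answer: ....
....
....
OOOO
OOOO
....
....
....
....
....
....
OOOO
OOOO
....
....
....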